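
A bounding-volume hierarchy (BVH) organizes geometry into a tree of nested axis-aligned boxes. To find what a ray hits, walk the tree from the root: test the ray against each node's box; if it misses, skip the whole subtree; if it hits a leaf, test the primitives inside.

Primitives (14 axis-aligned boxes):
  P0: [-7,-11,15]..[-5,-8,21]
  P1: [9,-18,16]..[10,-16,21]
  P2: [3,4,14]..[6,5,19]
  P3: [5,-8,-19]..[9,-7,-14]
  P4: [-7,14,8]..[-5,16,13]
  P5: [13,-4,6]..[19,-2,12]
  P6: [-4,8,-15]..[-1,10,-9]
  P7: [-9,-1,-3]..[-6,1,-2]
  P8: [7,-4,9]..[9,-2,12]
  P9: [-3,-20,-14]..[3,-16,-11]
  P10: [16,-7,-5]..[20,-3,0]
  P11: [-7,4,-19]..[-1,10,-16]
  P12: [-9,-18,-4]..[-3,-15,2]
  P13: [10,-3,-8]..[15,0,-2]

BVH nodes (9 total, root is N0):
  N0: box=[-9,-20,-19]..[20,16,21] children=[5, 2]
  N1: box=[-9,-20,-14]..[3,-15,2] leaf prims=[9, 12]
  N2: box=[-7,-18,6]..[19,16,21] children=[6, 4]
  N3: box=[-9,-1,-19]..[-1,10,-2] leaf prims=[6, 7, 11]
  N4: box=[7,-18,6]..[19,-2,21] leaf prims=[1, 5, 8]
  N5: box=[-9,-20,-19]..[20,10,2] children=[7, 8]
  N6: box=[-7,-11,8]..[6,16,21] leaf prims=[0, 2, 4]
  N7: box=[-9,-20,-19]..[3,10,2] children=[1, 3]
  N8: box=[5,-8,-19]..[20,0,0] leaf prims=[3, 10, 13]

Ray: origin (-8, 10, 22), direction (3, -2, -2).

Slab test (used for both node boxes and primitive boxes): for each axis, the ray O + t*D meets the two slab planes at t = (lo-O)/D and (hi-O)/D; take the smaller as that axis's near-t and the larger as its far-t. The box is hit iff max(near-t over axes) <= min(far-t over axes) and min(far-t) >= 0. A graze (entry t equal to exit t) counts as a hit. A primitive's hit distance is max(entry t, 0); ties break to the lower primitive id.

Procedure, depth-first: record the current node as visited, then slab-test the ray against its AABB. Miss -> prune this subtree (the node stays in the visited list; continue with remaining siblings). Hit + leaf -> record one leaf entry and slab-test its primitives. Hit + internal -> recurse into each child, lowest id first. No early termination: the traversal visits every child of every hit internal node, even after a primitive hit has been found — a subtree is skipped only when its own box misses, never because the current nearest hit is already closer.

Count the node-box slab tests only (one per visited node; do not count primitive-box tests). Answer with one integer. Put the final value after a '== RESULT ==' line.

Traverse from the root:
N0 x:[-1/3,28/3] y:[-3,15] z:[1/2,41/2] -> hit [1/2,28/3], descend [2, 5]
  N2 x:[1/3,9] y:[-3,14] z:[1/2,8] -> hit [1/2,8], descend [4, 6]
    N4 x:[5,9] y:[6,14] z:[1/2,8] -> hit [6,8] leaf, test {P1(miss), P5@t=7, P8(miss)}
    N6 x:[1/3,14/3] y:[-3,21/2] z:[1/2,7] -> hit [1/2,14/3] leaf, test {P0(miss), P2(miss), P4(miss)}
  N5 x:[-1/3,28/3] y:[0,15] z:[10,41/2] -> miss, prune

Visited [0, 2, 4, 6, 5]. Tests: 5 box, 2 leaf. Nearest: P5.

== RESULT ==
5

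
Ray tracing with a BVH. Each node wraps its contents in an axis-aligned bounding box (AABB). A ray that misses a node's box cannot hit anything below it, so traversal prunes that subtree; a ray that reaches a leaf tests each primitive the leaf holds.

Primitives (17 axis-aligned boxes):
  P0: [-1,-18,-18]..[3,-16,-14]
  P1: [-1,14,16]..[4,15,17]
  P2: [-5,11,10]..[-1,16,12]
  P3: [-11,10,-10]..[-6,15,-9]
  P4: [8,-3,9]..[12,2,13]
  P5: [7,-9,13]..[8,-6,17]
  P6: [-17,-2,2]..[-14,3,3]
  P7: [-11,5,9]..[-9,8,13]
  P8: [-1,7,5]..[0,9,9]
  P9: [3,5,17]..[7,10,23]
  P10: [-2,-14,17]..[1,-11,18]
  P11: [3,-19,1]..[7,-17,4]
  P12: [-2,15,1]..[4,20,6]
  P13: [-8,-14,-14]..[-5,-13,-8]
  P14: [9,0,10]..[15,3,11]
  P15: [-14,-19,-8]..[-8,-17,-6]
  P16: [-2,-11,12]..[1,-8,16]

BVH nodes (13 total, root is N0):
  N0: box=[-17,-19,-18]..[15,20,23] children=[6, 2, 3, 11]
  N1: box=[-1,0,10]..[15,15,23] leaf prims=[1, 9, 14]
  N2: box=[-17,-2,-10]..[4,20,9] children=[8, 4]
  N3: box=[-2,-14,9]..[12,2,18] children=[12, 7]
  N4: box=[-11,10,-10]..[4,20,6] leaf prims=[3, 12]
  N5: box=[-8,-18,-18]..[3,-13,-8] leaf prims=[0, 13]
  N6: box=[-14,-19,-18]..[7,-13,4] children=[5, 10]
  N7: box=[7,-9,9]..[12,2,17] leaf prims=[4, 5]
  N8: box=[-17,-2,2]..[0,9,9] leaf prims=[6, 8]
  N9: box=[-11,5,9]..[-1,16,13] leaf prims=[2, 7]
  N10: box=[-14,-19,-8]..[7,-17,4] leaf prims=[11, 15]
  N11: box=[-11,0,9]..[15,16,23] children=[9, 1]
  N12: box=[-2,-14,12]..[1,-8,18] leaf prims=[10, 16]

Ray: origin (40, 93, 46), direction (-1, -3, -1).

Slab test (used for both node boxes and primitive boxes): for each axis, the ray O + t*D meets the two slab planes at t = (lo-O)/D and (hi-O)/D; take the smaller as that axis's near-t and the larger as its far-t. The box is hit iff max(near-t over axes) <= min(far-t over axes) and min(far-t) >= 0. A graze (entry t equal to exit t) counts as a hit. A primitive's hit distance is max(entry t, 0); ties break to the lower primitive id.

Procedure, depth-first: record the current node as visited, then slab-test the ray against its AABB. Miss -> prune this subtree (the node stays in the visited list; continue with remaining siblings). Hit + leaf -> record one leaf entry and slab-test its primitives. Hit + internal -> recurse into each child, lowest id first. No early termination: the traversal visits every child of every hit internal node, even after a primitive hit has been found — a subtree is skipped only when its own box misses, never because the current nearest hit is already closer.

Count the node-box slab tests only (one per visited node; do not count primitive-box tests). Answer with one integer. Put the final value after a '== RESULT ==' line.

Traverse from the root:
N0 x:[25,57] y:[73/3,112/3] z:[23,64] -> hit [25,112/3], descend [2, 3, 6, 11]
  N2 x:[36,57] y:[73/3,95/3] z:[37,56] -> miss, prune
  N3 x:[28,42] y:[91/3,107/3] z:[28,37] -> hit [91/3,107/3], descend [7, 12]
    N7 x:[28,33] y:[91/3,34] z:[29,37] -> hit [91/3,33] leaf, test {P4(miss), P5@t=33}
    N12 x:[39,42] y:[101/3,107/3] z:[28,34] -> miss, prune
  N6 x:[33,54] y:[106/3,112/3] z:[42,64] -> miss, prune
  N11 x:[25,51] y:[77/3,31] z:[23,37] -> hit [77/3,31], descend [1, 9]
    N1 x:[25,41] y:[26,31] z:[23,36] -> hit [26,31] leaf, test {P1(miss), P9(miss), P14(miss)}
    N9 x:[41,51] y:[77/3,88/3] z:[33,37] -> miss, prune

Summary -> nodes [0, 2, 3, 7, 12, 6, 11, 1, 9]; box-tests=9; leaf-entries=2; first=P5

== RESULT ==
9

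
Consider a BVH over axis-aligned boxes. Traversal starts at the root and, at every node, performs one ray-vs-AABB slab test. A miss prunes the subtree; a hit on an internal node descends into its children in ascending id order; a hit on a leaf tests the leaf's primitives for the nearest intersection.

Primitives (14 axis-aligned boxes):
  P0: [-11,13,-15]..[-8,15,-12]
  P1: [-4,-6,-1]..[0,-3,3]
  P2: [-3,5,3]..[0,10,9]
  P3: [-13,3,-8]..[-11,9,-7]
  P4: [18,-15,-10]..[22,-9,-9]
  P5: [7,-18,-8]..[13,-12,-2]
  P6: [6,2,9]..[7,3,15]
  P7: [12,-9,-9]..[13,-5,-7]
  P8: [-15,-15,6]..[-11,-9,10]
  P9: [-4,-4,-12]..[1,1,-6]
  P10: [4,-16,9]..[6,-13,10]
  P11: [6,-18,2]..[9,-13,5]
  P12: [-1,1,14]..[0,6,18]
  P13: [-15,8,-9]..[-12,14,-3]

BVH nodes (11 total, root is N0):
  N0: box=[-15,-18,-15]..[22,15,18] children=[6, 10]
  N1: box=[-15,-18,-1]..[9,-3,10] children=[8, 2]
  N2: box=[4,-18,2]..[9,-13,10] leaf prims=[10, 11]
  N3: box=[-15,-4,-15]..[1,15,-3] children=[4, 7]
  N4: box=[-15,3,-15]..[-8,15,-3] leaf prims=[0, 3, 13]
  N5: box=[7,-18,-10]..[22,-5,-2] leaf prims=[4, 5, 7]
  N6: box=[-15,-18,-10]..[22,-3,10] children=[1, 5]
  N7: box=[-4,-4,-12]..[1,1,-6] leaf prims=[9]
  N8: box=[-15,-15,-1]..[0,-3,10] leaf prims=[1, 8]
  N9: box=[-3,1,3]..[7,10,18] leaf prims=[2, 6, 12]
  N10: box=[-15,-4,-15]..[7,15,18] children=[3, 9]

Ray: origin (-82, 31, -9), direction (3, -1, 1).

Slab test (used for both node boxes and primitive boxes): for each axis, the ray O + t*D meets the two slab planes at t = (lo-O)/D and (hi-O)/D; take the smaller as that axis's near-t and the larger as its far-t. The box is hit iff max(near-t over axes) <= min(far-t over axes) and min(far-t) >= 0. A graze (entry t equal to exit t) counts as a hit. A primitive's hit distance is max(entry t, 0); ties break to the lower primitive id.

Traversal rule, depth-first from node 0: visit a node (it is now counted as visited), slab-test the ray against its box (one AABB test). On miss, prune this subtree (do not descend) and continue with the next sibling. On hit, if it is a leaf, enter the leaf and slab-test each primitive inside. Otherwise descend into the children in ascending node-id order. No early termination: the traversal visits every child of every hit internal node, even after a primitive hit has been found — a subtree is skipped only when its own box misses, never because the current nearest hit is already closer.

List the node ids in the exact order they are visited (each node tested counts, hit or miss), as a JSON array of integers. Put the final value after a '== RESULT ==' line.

Walk:
N0 x:[67/3,104/3] y:[16,49] z:[-6,27] -> hit [67/3,27], descend [6, 10]
  N6 x:[67/3,104/3] y:[34,49] z:[-1,19] -> miss, prune
  N10 x:[67/3,89/3] y:[16,35] z:[-6,27] -> hit [67/3,27], descend [3, 9]
    N3 x:[67/3,83/3] y:[16,35] z:[-6,6] -> miss, prune
    N9 x:[79/3,89/3] y:[21,30] z:[12,27] -> hit [79/3,27] leaf, test {P2(miss), P6(miss), P12@t=27}

Summary -> nodes [0, 6, 10, 3, 9]; box-tests=5; leaf-entries=1; first=P12

== RESULT ==
[0, 6, 10, 3, 9]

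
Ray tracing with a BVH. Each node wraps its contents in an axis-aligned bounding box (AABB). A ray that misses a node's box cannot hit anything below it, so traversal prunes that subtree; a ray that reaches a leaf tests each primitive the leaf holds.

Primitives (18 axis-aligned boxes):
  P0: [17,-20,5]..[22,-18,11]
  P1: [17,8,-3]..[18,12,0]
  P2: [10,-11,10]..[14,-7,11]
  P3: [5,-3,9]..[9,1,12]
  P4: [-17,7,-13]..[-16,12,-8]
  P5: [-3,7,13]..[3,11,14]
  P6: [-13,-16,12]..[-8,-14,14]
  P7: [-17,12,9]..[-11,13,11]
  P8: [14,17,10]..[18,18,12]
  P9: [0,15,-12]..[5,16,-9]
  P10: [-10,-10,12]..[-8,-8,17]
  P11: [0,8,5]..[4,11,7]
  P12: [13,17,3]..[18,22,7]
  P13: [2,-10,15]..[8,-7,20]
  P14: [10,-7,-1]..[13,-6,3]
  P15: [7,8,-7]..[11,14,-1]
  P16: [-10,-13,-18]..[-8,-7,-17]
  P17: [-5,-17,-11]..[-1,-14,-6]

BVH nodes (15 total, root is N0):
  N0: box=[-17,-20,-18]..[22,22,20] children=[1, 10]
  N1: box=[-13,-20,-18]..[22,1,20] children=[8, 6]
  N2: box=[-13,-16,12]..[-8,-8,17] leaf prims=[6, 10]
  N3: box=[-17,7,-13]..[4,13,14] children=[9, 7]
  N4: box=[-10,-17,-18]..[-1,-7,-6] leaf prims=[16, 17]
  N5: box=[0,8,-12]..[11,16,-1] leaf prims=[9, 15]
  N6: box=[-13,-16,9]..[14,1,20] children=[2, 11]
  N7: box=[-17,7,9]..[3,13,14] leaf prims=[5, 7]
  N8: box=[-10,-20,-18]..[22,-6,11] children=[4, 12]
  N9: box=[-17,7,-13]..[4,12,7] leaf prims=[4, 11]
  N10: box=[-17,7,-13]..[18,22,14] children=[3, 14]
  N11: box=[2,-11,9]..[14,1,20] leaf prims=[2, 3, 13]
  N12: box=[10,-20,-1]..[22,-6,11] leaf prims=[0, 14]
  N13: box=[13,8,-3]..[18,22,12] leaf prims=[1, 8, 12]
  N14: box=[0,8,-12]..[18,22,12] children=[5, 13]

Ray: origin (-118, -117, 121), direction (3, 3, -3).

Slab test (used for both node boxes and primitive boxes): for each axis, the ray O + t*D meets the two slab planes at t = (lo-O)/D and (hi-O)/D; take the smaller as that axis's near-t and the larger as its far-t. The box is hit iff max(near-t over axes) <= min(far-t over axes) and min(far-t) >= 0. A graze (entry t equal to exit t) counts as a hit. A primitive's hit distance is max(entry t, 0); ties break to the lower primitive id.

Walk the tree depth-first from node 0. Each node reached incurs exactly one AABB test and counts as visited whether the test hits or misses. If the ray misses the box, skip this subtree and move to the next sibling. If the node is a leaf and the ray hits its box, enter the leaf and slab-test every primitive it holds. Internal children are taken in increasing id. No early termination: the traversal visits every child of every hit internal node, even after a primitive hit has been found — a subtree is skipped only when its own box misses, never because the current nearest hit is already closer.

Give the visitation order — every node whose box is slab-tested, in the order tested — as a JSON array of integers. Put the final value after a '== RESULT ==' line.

Trace the traversal:
N0 x:[101/3,140/3] y:[97/3,139/3] z:[101/3,139/3] -> hit [101/3,139/3], descend [1, 10]
  N1 x:[35,140/3] y:[97/3,118/3] z:[101/3,139/3] -> hit [35,118/3], descend [6, 8]
    N6 x:[35,44] y:[101/3,118/3] z:[101/3,112/3] -> hit [35,112/3], descend [2, 11]
      N2 x:[35,110/3] y:[101/3,109/3] z:[104/3,109/3] -> hit [35,109/3] leaf, test {P6(miss), P10@t=36}
      N11 x:[40,44] y:[106/3,118/3] z:[101/3,112/3] -> miss, prune
    N8 x:[36,140/3] y:[97/3,37] z:[110/3,139/3] -> hit [110/3,37], descend [4, 12]
      N4 x:[36,39] y:[100/3,110/3] z:[127/3,139/3] -> miss, prune
      N12 x:[128/3,140/3] y:[97/3,37] z:[110/3,122/3] -> miss, prune
  N10 x:[101/3,136/3] y:[124/3,139/3] z:[107/3,134/3] -> hit [124/3,134/3], descend [3, 14]
    N3 x:[101/3,122/3] y:[124/3,130/3] z:[107/3,134/3] -> miss, prune
    N14 x:[118/3,136/3] y:[125/3,139/3] z:[109/3,133/3] -> hit [125/3,133/3], descend [5, 13]
      N5 x:[118/3,43] y:[125/3,133/3] z:[122/3,133/3] -> hit [125/3,43] leaf, test {P9(miss), P15@t=125/3}
      N13 x:[131/3,136/3] y:[125/3,139/3] z:[109/3,124/3] -> miss, prune

13 AABB tests over nodes [0, 1, 6, 2, 11, 8, 4, 12, 10, 3, 14, 5, 13]; 2 leaves entered; closest P10.

== RESULT ==
[0, 1, 6, 2, 11, 8, 4, 12, 10, 3, 14, 5, 13]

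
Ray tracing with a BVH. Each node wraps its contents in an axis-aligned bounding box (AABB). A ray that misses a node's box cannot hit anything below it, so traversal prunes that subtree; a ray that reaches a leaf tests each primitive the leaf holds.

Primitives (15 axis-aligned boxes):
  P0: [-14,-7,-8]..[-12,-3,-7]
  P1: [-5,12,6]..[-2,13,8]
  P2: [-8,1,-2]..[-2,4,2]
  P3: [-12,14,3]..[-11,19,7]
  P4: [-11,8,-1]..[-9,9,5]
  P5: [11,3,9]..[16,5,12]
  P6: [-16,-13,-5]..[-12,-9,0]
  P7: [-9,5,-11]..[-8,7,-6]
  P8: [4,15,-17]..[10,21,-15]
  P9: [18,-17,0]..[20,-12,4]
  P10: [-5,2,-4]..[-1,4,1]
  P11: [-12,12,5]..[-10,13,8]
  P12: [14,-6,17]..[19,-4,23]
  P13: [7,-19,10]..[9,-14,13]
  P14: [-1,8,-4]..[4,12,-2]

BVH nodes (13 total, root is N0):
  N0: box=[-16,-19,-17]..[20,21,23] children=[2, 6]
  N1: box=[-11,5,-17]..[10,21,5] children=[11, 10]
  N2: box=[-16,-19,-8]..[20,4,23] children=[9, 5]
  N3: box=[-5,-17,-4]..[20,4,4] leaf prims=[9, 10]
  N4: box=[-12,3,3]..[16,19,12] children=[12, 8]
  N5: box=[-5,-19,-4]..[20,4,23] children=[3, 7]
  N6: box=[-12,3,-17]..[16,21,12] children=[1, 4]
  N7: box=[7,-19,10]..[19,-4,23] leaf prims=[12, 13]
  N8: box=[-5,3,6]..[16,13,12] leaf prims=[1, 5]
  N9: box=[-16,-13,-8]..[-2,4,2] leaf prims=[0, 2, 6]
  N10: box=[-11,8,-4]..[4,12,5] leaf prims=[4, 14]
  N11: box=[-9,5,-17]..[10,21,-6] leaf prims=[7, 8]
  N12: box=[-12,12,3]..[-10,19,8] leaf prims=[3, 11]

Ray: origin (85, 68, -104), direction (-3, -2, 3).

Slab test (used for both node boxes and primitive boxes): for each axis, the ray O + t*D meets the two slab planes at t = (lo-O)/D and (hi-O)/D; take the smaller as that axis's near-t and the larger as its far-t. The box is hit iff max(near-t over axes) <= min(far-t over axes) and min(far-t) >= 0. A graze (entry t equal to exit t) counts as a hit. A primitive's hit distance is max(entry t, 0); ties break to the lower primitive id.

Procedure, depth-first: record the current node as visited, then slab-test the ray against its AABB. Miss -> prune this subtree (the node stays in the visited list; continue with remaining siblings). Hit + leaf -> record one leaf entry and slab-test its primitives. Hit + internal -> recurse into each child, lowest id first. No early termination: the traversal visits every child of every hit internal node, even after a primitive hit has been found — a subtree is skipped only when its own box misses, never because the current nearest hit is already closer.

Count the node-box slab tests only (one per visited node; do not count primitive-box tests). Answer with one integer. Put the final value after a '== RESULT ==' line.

Traverse from the root:
N0 x:[65/3,101/3] y:[47/2,87/2] z:[29,127/3] -> hit [29,101/3], descend [2, 6]
  N2 x:[65/3,101/3] y:[32,87/2] z:[32,127/3] -> hit [32,101/3], descend [5, 9]
    N5 x:[65/3,30] y:[32,87/2] z:[100/3,127/3] -> miss, prune
    N9 x:[29,101/3] y:[32,81/2] z:[32,106/3] -> hit [32,101/3] leaf, test {P0(miss), P2(miss), P6(miss)}
  N6 x:[23,97/3] y:[47/2,65/2] z:[29,116/3] -> hit [29,97/3], descend [1, 4]
    N1 x:[25,32] y:[47/2,63/2] z:[29,109/3] -> hit [29,63/2], descend [10, 11]
      N10 x:[27,32] y:[28,30] z:[100/3,109/3] -> miss, prune
      N11 x:[25,94/3] y:[47/2,63/2] z:[29,98/3] -> hit [29,94/3] leaf, test {P7@t=31, P8(miss)}
    N4 x:[23,97/3] y:[49/2,65/2] z:[107/3,116/3] -> miss, prune

Visited [0, 2, 5, 9, 6, 1, 10, 11, 4]. Tests: 9 box, 2 leaf. Nearest: P7.

== RESULT ==
9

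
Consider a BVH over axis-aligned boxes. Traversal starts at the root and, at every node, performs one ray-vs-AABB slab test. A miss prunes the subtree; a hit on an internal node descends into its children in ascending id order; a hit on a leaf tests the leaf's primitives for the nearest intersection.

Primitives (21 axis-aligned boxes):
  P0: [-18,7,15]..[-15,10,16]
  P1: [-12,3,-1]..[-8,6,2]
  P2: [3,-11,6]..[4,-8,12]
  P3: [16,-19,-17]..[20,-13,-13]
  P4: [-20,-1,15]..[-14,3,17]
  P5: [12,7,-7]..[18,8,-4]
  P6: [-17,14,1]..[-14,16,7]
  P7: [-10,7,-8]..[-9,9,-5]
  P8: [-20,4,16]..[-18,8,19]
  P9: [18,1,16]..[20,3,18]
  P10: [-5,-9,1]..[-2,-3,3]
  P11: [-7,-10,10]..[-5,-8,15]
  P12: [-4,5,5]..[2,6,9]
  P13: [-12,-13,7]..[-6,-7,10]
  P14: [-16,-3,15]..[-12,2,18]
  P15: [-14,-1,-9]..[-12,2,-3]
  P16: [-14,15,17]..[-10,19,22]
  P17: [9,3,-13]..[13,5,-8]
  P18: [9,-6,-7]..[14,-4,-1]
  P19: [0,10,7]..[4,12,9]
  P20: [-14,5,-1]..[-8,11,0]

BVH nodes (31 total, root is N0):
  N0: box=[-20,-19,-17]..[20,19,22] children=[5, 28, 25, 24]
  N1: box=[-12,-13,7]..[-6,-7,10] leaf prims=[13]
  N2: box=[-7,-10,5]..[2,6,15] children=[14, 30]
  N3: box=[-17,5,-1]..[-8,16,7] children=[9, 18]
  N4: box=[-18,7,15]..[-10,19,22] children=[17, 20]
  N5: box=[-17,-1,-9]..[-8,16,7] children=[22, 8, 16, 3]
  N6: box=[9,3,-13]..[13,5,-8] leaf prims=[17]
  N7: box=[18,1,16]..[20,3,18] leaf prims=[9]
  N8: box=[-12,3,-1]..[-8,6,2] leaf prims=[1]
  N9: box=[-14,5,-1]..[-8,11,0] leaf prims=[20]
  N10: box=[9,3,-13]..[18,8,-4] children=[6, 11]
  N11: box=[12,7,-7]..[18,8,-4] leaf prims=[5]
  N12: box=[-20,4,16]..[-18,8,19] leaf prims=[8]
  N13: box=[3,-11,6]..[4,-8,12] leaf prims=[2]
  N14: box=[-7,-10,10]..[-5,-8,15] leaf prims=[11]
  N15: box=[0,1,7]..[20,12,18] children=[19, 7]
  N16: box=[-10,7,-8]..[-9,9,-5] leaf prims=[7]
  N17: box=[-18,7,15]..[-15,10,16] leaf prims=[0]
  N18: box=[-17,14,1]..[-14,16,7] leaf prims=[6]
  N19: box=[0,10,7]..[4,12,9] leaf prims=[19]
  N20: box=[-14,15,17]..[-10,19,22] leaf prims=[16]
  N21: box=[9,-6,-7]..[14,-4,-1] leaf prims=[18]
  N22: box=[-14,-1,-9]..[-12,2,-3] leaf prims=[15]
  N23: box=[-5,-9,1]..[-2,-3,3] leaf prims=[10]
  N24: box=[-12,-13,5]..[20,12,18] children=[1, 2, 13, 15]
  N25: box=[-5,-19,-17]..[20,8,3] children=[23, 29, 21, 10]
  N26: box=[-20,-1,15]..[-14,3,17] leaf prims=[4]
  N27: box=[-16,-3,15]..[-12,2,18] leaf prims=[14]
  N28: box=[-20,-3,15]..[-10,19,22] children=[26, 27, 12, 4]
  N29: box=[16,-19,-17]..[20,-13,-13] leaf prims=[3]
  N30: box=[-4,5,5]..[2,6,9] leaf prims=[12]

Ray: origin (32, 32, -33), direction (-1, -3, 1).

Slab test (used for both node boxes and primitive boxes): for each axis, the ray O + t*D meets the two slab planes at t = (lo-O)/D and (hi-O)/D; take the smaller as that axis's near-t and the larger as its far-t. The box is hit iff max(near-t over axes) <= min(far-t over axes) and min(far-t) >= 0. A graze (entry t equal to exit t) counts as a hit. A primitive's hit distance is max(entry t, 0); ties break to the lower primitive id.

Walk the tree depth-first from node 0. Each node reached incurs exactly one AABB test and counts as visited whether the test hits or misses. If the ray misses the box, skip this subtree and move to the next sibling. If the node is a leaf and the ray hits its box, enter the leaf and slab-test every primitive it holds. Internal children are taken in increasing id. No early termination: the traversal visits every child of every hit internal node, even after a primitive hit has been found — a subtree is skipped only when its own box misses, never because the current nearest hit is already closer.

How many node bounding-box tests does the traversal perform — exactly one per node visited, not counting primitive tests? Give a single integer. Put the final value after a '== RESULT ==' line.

Trace the traversal:
N0 x:[12,52] y:[13/3,17] z:[16,55] -> hit [16,17], descend [5, 24, 25, 28]
  N5 x:[40,49] y:[16/3,11] z:[24,40] -> miss, prune
  N24 x:[12,44] y:[20/3,15] z:[38,51] -> miss, prune
  N25 x:[12,37] y:[8,17] z:[16,36] -> hit [16,17], descend [10, 21, 23, 29]
    N10 x:[14,23] y:[8,29/3] z:[20,29] -> miss, prune
    N21 x:[18,23] y:[12,38/3] z:[26,32] -> miss, prune
    N23 x:[34,37] y:[35/3,41/3] z:[34,36] -> miss, prune
    N29 x:[12,16] y:[15,17] z:[16,20] -> hit [16,16] leaf, test {P3@t=16}
  N28 x:[42,52] y:[13/3,35/3] z:[48,55] -> miss, prune

9 AABB tests over nodes [0, 5, 24, 25, 10, 21, 23, 29, 28]; 1 leaf entered; closest P3.

== RESULT ==
9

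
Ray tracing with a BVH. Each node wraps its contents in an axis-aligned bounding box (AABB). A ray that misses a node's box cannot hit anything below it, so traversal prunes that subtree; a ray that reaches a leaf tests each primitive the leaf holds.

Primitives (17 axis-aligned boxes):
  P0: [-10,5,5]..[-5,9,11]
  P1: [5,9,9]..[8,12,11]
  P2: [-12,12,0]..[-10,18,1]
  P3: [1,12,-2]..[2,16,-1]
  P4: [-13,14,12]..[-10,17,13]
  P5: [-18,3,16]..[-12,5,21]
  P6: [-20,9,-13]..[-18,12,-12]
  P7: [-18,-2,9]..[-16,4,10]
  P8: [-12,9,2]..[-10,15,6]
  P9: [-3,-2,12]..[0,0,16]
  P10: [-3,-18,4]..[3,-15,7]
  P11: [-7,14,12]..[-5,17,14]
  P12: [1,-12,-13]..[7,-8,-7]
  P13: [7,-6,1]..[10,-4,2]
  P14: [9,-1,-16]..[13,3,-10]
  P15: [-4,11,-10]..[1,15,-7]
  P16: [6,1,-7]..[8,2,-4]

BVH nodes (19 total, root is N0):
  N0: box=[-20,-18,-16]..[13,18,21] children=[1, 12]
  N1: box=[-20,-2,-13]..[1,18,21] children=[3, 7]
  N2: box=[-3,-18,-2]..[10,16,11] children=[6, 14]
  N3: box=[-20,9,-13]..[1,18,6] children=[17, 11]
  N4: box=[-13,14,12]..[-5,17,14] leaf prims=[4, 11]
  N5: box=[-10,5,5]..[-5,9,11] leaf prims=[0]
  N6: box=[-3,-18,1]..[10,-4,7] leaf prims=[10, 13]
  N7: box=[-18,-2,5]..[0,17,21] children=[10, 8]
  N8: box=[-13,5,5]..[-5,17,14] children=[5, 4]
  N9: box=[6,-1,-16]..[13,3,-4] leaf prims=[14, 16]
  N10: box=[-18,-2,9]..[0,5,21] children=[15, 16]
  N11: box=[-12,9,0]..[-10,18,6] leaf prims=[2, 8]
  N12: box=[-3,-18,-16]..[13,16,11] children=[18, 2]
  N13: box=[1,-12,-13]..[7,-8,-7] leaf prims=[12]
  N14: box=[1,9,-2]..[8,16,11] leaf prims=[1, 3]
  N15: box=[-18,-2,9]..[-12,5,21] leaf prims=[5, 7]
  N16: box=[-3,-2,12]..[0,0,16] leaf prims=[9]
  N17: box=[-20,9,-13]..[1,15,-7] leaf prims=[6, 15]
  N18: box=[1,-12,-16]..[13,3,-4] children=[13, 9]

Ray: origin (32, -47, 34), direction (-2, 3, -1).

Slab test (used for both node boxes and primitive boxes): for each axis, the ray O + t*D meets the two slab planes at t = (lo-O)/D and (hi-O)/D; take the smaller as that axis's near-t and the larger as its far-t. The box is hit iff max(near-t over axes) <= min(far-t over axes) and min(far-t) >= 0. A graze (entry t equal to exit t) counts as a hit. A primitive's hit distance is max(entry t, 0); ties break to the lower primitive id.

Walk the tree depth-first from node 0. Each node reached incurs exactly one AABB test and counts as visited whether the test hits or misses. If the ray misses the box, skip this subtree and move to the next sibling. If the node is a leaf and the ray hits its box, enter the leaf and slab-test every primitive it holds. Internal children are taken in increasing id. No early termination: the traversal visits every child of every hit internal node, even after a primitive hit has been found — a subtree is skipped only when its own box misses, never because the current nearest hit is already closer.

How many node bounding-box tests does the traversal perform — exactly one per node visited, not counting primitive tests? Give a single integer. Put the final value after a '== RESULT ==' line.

Trace the traversal:
N0 x:[19/2,26] y:[29/3,65/3] z:[13,50] -> hit [13,65/3], descend [1, 12]
  N1 x:[31/2,26] y:[15,65/3] z:[13,47] -> hit [31/2,65/3], descend [3, 7]
    N3 x:[31/2,26] y:[56/3,65/3] z:[28,47] -> miss, prune
    N7 x:[16,25] y:[15,64/3] z:[13,29] -> hit [16,64/3], descend [8, 10]
      N8 x:[37/2,45/2] y:[52/3,64/3] z:[20,29] -> hit [20,64/3], descend [4, 5]
        N4 x:[37/2,45/2] y:[61/3,64/3] z:[20,22] -> hit [61/3,64/3] leaf, test {P4@t=21, P11(miss)}
        N5 x:[37/2,21] y:[52/3,56/3] z:[23,29] -> miss, prune
      N10 x:[16,25] y:[15,52/3] z:[13,25] -> hit [16,52/3], descend [15, 16]
        N15 x:[22,25] y:[15,52/3] z:[13,25] -> miss, prune
        N16 x:[16,35/2] y:[15,47/3] z:[18,22] -> miss, prune
  N12 x:[19/2,35/2] y:[29/3,21] z:[23,50] -> miss, prune

Visited [0, 1, 3, 7, 8, 4, 5, 10, 15, 16, 12]. Tests: 11 box, 1 leaf. Nearest: P4.

== RESULT ==
11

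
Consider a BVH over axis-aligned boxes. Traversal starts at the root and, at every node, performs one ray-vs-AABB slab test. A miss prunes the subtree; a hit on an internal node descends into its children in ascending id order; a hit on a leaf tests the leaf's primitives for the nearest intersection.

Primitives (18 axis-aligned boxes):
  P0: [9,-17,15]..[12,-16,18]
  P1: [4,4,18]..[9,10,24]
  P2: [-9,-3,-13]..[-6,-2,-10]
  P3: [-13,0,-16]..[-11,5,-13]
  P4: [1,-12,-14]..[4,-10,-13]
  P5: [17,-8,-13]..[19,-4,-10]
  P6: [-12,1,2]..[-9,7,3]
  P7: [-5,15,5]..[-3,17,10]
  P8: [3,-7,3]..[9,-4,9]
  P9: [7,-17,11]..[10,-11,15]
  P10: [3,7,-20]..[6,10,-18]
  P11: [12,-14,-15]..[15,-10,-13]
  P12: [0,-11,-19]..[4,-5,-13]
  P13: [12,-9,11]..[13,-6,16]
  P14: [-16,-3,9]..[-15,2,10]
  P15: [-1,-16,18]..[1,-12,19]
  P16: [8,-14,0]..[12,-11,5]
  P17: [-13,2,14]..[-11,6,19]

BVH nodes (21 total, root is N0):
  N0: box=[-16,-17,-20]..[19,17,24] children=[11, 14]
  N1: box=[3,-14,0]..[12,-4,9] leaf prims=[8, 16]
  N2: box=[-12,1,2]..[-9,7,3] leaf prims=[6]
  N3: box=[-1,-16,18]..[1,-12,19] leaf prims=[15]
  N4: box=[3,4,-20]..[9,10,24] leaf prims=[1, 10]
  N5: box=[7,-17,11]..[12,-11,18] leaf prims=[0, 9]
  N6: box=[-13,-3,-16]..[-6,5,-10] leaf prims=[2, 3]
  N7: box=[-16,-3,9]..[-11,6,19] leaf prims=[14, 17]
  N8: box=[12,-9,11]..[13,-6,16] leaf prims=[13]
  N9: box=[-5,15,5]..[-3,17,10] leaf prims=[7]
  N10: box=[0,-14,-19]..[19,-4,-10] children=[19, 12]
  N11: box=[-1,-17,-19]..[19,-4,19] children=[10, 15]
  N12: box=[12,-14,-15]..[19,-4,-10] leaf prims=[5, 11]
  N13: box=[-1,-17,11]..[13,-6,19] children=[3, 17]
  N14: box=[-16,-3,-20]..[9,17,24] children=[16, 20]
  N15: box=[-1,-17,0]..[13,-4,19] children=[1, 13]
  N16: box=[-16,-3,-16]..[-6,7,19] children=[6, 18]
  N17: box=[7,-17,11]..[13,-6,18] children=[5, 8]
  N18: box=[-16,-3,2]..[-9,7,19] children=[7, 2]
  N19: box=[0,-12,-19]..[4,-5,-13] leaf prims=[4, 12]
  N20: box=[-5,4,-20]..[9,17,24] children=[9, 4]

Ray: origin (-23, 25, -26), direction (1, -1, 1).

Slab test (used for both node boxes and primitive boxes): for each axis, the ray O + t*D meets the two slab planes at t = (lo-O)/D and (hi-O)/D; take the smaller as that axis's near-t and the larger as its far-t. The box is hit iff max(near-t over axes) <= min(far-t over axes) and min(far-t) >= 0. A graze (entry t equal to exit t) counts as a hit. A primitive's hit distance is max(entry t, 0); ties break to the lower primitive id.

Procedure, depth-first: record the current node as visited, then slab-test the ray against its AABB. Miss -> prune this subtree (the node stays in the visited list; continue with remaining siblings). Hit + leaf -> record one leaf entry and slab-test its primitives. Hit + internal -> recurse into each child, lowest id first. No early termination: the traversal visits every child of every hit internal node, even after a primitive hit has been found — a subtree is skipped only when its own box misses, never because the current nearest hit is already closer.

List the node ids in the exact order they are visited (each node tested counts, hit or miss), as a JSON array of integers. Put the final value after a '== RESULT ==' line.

Trace the traversal:
N0 x:[7,42] y:[8,42] z:[6,50] -> hit [8,42], descend [11, 14]
  N11 x:[22,42] y:[29,42] z:[7,45] -> hit [29,42], descend [10, 15]
    N10 x:[23,42] y:[29,39] z:[7,16] -> miss, prune
    N15 x:[22,36] y:[29,42] z:[26,45] -> hit [29,36], descend [1, 13]
      N1 x:[26,35] y:[29,39] z:[26,35] -> hit [29,35] leaf, test {P8@t=29, P16(miss)}
      N13 x:[22,36] y:[31,42] z:[37,45] -> miss, prune
  N14 x:[7,32] y:[8,28] z:[6,50] -> hit [8,28], descend [16, 20]
    N16 x:[7,17] y:[18,28] z:[10,45] -> miss, prune
    N20 x:[18,32] y:[8,21] z:[6,50] -> hit [18,21], descend [4, 9]
      N4 x:[26,32] y:[15,21] z:[6,50] -> miss, prune
      N9 x:[18,20] y:[8,10] z:[31,36] -> miss, prune

order=[0, 11, 10, 15, 1, 13, 14, 16, 20, 4, 9]  |boxes|=11  |leaves|=1  hit=P8

== RESULT ==
[0, 11, 10, 15, 1, 13, 14, 16, 20, 4, 9]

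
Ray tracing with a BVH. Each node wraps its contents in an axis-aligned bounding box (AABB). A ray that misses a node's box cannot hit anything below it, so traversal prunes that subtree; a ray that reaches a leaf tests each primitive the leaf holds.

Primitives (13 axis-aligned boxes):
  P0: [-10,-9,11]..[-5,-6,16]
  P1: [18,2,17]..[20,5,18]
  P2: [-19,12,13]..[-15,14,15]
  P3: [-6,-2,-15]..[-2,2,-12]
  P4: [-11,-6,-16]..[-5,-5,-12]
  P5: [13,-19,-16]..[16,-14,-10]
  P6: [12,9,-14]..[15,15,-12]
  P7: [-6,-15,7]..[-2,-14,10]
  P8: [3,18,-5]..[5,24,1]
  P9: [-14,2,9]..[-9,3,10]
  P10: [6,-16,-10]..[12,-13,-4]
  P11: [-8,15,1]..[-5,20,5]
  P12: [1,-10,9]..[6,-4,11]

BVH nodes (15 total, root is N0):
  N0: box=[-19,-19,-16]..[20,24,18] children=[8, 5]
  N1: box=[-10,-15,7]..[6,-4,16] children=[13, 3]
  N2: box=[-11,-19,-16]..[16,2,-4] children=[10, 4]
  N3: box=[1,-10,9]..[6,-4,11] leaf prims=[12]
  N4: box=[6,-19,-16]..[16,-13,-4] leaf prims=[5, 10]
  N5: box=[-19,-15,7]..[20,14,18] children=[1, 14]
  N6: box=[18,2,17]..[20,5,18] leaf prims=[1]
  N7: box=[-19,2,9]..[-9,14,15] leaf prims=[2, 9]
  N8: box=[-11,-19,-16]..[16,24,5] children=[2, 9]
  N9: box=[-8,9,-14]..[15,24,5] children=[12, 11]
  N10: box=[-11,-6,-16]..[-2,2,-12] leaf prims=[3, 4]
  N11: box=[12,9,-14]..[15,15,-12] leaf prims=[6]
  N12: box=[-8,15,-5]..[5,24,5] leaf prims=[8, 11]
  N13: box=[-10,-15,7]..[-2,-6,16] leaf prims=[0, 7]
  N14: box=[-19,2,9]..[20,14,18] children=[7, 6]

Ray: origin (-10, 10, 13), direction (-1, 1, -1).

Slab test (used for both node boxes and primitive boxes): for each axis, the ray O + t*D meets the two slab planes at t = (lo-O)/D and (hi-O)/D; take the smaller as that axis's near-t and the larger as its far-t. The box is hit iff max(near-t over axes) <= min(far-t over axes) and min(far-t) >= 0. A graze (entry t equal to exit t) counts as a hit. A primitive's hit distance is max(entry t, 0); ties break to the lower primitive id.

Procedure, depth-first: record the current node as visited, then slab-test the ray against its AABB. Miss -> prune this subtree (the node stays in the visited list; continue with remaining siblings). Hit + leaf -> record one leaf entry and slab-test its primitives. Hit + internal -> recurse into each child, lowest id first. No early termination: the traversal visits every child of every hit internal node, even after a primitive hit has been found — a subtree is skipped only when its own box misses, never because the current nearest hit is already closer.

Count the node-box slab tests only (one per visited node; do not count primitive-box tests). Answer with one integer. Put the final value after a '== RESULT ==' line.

Trace the traversal:
N0 x:[-30,9] y:[-29,14] z:[-5,29] -> hit [-5,9], descend [5, 8]
  N5 x:[-30,9] y:[-25,4] z:[-5,6] -> hit [-5,4], descend [1, 14]
    N1 x:[-16,0] y:[-25,-14] z:[-3,6] -> miss, prune
    N14 x:[-30,9] y:[-8,4] z:[-5,4] -> hit [-5,4], descend [6, 7]
      N6 x:[-30,-28] y:[-8,-5] z:[-5,-4] -> miss, prune
      N7 x:[-1,9] y:[-8,4] z:[-2,4] -> hit [-1,4] leaf, test {P2(miss), P9(miss)}
  N8 x:[-26,1] y:[-29,14] z:[8,29] -> miss, prune

Summary -> nodes [0, 5, 1, 14, 6, 7, 8]; box-tests=7; leaf-entries=1; first=miss

== RESULT ==
7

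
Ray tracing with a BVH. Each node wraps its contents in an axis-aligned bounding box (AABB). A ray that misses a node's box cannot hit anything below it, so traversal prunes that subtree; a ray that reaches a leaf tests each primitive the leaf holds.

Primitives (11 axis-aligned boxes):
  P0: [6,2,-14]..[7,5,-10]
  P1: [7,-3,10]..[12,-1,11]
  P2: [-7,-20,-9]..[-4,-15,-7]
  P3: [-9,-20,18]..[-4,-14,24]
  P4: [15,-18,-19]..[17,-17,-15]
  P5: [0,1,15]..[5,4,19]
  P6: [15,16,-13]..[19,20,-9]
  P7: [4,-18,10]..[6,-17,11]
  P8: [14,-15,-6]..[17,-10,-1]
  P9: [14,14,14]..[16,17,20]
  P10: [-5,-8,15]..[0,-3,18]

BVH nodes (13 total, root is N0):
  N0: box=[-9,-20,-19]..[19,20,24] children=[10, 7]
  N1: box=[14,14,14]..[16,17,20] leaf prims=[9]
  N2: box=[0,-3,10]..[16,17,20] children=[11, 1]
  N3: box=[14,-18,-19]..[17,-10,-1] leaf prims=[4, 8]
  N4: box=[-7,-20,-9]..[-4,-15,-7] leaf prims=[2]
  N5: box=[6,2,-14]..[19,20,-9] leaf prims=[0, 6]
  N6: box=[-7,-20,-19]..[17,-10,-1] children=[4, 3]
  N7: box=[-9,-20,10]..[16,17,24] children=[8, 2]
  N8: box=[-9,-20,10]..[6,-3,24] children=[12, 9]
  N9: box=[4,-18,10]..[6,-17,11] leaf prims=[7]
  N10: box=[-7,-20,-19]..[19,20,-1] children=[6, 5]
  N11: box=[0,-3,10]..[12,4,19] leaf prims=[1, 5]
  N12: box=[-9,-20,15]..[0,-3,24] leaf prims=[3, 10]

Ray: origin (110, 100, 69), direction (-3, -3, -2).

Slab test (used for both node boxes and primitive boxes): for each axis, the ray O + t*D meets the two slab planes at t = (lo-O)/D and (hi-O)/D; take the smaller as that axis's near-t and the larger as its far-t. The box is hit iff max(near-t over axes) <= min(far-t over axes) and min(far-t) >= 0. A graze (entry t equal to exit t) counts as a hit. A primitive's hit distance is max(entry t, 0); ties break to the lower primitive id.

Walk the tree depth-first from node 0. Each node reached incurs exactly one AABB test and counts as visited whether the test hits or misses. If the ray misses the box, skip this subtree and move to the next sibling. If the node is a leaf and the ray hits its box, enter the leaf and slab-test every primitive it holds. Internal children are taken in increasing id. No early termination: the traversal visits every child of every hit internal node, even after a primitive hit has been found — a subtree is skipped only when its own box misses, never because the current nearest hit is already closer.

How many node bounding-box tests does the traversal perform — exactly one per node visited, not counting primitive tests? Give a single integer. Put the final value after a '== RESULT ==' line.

Traverse from the root:
N0 x:[91/3,119/3] y:[80/3,40] z:[45/2,44] -> hit [91/3,119/3], descend [7, 10]
  N7 x:[94/3,119/3] y:[83/3,40] z:[45/2,59/2] -> miss, prune
  N10 x:[91/3,39] y:[80/3,40] z:[35,44] -> hit [35,39], descend [5, 6]
    N5 x:[91/3,104/3] y:[80/3,98/3] z:[39,83/2] -> miss, prune
    N6 x:[31,39] y:[110/3,40] z:[35,44] -> hit [110/3,39], descend [3, 4]
      N3 x:[31,32] y:[110/3,118/3] z:[35,44] -> miss, prune
      N4 x:[38,39] y:[115/3,40] z:[38,39] -> hit [115/3,39] leaf, test {P2@t=115/3}

7 AABB tests over nodes [0, 7, 10, 5, 6, 3, 4]; 1 leaf entered; closest P2.

== RESULT ==
7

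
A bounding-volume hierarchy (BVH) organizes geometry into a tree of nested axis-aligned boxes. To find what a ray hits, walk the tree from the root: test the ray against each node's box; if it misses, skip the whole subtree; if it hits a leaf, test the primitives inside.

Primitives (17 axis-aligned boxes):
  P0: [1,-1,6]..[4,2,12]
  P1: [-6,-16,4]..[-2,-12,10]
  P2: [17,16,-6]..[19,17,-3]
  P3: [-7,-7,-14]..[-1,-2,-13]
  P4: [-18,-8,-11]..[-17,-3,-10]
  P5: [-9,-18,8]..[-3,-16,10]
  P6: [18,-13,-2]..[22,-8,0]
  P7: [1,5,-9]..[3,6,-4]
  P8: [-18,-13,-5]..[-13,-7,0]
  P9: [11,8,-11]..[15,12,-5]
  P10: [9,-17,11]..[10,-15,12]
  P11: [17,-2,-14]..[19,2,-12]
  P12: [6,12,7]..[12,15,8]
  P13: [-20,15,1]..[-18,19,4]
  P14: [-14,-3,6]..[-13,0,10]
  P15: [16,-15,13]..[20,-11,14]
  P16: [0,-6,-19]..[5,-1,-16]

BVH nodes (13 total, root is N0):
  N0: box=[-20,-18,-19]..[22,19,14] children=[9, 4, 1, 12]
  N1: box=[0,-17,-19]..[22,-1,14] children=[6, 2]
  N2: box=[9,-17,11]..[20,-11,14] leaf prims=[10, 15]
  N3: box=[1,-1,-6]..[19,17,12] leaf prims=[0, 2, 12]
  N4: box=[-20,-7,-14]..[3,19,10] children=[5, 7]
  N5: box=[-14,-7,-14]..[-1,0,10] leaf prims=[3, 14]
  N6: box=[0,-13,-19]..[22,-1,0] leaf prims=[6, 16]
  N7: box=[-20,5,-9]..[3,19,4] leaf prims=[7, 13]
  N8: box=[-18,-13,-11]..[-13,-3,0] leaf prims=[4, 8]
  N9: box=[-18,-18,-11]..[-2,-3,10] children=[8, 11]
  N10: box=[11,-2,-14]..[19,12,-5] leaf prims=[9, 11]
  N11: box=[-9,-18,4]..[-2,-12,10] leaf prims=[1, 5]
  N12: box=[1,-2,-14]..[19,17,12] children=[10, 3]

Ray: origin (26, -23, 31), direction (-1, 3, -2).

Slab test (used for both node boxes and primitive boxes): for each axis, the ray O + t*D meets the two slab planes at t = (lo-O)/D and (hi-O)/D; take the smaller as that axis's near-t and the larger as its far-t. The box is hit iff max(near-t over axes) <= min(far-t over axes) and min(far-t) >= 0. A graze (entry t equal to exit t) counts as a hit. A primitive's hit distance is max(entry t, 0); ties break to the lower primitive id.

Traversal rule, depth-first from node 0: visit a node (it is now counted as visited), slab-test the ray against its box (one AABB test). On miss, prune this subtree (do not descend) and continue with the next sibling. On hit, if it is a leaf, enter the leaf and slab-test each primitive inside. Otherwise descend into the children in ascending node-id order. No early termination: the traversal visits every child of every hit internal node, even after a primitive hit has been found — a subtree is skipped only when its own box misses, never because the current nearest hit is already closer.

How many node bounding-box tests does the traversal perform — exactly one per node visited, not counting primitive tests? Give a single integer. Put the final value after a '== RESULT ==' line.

Trace the traversal:
N0 x:[4,46] y:[5/3,14] z:[17/2,25] -> hit [17/2,14], descend [1, 4, 9, 12]
  N1 x:[4,26] y:[2,22/3] z:[17/2,25] -> miss, prune
  N4 x:[23,46] y:[16/3,14] z:[21/2,45/2] -> miss, prune
  N9 x:[28,44] y:[5/3,20/3] z:[21/2,21] -> miss, prune
  N12 x:[7,25] y:[7,40/3] z:[19/2,45/2] -> hit [19/2,40/3], descend [3, 10]
    N3 x:[7,25] y:[22/3,40/3] z:[19/2,37/2] -> hit [19/2,40/3] leaf, test {P0(miss), P2(miss), P12(miss)}
    N10 x:[7,15] y:[7,35/3] z:[18,45/2] -> miss, prune

Visited [0, 1, 4, 9, 12, 3, 10]. Tests: 7 box, 1 leaf. Nearest: miss.

== RESULT ==
7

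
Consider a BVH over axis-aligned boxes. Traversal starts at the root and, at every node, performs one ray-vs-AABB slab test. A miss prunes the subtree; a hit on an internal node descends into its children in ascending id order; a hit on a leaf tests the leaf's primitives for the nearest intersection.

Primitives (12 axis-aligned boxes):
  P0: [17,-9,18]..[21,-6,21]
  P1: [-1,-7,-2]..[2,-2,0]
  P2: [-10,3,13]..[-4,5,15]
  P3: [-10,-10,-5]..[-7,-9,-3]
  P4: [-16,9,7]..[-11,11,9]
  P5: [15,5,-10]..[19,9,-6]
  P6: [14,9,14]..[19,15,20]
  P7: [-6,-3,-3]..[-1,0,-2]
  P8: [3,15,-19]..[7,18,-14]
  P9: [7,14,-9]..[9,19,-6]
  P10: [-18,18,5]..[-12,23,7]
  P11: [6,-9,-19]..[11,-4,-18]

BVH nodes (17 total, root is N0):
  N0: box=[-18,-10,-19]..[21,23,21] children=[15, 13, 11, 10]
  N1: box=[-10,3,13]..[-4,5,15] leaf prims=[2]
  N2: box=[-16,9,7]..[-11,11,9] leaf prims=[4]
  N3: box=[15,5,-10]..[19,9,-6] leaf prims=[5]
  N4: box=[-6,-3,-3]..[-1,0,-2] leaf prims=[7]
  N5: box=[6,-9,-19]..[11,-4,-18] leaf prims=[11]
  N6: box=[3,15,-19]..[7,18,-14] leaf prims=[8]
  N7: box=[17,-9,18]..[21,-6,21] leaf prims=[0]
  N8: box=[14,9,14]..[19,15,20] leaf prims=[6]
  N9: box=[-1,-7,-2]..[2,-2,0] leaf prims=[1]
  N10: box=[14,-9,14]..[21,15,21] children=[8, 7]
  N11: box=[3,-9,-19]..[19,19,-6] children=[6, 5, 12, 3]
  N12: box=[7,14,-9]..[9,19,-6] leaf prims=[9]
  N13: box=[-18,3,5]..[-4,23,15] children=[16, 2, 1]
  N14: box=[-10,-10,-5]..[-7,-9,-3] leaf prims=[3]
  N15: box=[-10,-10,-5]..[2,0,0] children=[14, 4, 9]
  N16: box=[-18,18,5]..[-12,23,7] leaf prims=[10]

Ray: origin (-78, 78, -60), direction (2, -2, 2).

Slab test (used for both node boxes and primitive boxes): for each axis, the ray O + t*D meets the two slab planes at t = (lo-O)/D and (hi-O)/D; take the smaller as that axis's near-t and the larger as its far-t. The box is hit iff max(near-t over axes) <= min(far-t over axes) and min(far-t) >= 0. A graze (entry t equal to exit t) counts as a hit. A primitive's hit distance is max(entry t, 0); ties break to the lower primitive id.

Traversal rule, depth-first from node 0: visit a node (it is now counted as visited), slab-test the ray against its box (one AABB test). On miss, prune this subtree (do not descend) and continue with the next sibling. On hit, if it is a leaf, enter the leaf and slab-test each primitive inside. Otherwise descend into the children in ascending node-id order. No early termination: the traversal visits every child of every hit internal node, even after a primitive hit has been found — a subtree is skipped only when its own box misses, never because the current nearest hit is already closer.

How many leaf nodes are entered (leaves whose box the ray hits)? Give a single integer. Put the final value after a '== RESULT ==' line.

Walk:
N0 x:[30,99/2] y:[55/2,44] z:[41/2,81/2] -> hit [30,81/2], descend [10, 11, 13, 15]
  N10 x:[46,99/2] y:[63/2,87/2] z:[37,81/2] -> miss, prune
  N11 x:[81/2,97/2] y:[59/2,87/2] z:[41/2,27] -> miss, prune
  N13 x:[30,37] y:[55/2,75/2] z:[65/2,75/2] -> hit [65/2,37], descend [1, 2, 16]
    N1 x:[34,37] y:[73/2,75/2] z:[73/2,75/2] -> hit [73/2,37] leaf, test {P2@t=73/2}
    N2 x:[31,67/2] y:[67/2,69/2] z:[67/2,69/2] -> hit [67/2,67/2] leaf, test {P4@t=67/2}
    N16 x:[30,33] y:[55/2,30] z:[65/2,67/2] -> miss, prune
  N15 x:[34,40] y:[39,44] z:[55/2,30] -> miss, prune

8 AABB tests over nodes [0, 10, 11, 13, 1, 2, 16, 15]; 2 leaves entered; closest P4.

== RESULT ==
2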